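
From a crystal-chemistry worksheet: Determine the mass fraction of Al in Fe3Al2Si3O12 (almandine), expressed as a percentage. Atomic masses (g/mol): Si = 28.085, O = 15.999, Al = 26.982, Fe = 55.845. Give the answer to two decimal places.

10.84 mass %

Formula mass = 3*55.845 + 2*26.982 + 3*28.085 + 12*15.999 = 497.742 g/mol, of which 53.964 g is Al.
So Al makes up 53.964/497.742 = 0.1084 of the mass, i.e. 10.84%.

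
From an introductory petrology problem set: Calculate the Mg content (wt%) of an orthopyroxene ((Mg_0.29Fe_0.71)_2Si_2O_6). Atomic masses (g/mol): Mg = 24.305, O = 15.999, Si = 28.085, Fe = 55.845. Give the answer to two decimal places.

5.74 wt%

Molar mass of (Mg_0.29Fe_0.71)_2Si_2O_6: 0.58×24.305 + 1.42×55.845 + 2×28.085 + 6×15.999 = 245.561 g/mol.
Mass of Mg per formula unit: 0.58 × 24.305 = 14.097 g.
Weight fraction Mg = 14.097 / 245.561 = 0.0574.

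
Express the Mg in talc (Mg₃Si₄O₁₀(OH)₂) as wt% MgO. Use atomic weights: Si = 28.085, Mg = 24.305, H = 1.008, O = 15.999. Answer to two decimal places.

31.88 wt%

Molar mass of Mg₃Si₄O₁₀(OH)₂ = 3*24.305 + 4*28.085 + 12*15.999 + 2*1.008 = 379.259 g/mol.
Each formula unit contains 3 Mg, equivalent to 3/1 = 3.0000 mol MgO.
M(MgO) = 1×24.305 + 1×15.999 = 40.304 g/mol.
Mass of MgO per formula unit = 3.0000 × 40.304 = 120.912 g.
MgO wt% = 120.912 / 379.259 × 100 = 31.88%.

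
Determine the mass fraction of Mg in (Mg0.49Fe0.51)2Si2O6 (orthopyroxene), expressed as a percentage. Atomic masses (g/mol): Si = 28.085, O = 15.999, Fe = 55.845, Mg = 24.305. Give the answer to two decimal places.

Formula mass = 0.98*24.305 + 1.02*55.845 + 2*28.085 + 6*15.999 = 232.945 g/mol, of which 23.819 g is Mg.
So Mg makes up 23.819/232.945 = 0.1023 of the mass, i.e. 10.23%.

10.23 mass %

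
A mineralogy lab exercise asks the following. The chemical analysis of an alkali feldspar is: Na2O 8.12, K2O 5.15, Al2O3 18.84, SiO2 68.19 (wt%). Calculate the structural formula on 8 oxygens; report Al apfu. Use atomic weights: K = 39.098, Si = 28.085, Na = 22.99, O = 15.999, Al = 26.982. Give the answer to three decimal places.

Na2O: 8.12/61.979 = 0.13101 mol → 0.26202 mol Na, 0.13101 mol O.
K2O: 5.15/94.195 = 0.05467 mol → 0.10934 mol K, 0.05467 mol O.
Al2O3: 18.84/101.961 = 0.18478 mol → 0.36956 mol Al, 0.55434 mol O.
SiO2: 68.19/60.083 = 1.13493 mol → 1.13493 mol Si, 2.26986 mol O.
Total oxygen = 3.00988 mol. Normalization factor = 8/3.00988 = 2.65791.
Al per 8 O = 0.36956 × 2.65791 = 0.982.

0.982 Al apfu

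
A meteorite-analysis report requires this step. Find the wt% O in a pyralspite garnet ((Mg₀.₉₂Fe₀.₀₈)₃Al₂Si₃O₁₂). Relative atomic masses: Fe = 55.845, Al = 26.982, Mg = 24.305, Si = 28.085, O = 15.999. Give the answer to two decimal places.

M((Mg₀.₉₂Fe₀.₀₈)₃Al₂Si₃O₁₂) = 410.692 g/mol.
O contributes 12 × 15.999 = 191.988 g per mole.
191.988/410.692 = 0.4675 → 46.75%.

46.75 mass %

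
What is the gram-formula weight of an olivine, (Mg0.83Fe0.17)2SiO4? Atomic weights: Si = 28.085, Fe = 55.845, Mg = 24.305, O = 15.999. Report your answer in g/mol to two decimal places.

151.41 g/mol

M = 1.66*24.305 + 0.34*55.845 + 1*28.085 + 4*15.999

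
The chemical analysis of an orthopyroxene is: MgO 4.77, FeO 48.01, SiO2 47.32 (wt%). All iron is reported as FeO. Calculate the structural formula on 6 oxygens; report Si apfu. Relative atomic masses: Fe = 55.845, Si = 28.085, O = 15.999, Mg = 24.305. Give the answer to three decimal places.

MgO (M=40.304): mol = 0.11835; Mg = 0.11835, O = 0.11835.
FeO (M=71.844): mol = 0.66825; Fe = 0.66825, O = 0.66825.
SiO2 (M=60.083): mol = 0.78758; Si = 0.78758, O = 1.57516.
ΣO = 2.36176; factor = 6/ΣO = 2.54048.
Si apfu = 0.78758 × 2.54048 = 2.001.

2.001 Si apfu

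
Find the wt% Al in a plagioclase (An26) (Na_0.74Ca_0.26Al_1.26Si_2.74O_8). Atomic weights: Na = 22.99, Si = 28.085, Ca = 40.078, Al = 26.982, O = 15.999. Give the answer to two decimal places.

M(Na_0.74Ca_0.26Al_1.26Si_2.74O_8) = 266.375 g/mol.
Al contributes 1.26 × 26.982 = 33.997 g per mole.
33.997/266.375 = 0.1276 → 12.76%.

12.76 wt%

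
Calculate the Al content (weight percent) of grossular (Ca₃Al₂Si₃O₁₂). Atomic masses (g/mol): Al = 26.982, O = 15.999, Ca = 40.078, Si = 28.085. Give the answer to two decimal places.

11.98 weight percent

M(Ca₃Al₂Si₃O₁₂) = 450.441 g/mol.
Al contributes 2 × 26.982 = 53.964 g per mole.
53.964/450.441 = 0.1198 → 11.98%.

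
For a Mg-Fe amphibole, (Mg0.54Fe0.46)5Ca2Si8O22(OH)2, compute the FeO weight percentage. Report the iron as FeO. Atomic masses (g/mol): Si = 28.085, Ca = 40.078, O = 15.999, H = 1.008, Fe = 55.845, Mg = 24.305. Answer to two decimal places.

18.67 wt%

Molar mass of (Mg0.54Fe0.46)5Ca2Si8O22(OH)2 = 2.70*24.305 + 2.30*55.845 + 2*40.078 + 8*28.085 + 24*15.999 + 2*1.008 = 884.895 g/mol.
Each formula unit contains 2.30 Fe, equivalent to 2.30/1 = 2.3000 mol FeO.
M(FeO) = 1×55.845 + 1×15.999 = 71.844 g/mol.
Mass of FeO per formula unit = 2.3000 × 71.844 = 165.241 g.
FeO wt% = 165.241 / 884.895 × 100 = 18.67%.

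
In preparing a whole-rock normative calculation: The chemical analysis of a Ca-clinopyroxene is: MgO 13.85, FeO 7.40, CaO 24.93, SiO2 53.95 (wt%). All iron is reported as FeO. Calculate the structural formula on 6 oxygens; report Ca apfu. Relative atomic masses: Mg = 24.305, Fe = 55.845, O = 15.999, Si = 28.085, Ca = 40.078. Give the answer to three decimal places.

13.85 wt% MgO ÷ 40.304 g/mol = 0.34364 mol, giving 0.34364 Mg and 0.34364 O.
7.40 wt% FeO ÷ 71.844 g/mol = 0.10300 mol, giving 0.10300 Fe and 0.10300 O.
24.93 wt% CaO ÷ 56.077 g/mol = 0.44457 mol, giving 0.44457 Ca and 0.44457 O.
53.95 wt% SiO2 ÷ 60.083 g/mol = 0.89792 mol, giving 0.89792 Si and 1.79584 O.
Oxygen sums to 2.68705; scaling by 6/2.68705 = 2.23293 puts the formula on 6 O.
Ca: 0.44457 × 2.23293 = 0.993 atoms per formula unit.

0.993 Ca apfu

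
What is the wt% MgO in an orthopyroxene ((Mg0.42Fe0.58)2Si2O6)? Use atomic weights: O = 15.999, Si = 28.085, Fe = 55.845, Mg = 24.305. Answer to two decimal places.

14.26 wt%

Molar mass of (Mg0.42Fe0.58)2Si2O6 = 0.84*24.305 + 1.16*55.845 + 2*28.085 + 6*15.999 = 237.360 g/mol.
Each formula unit contains 0.84 Mg, equivalent to 0.84/1 = 0.8400 mol MgO.
M(MgO) = 1×24.305 + 1×15.999 = 40.304 g/mol.
Mass of MgO per formula unit = 0.8400 × 40.304 = 33.855 g.
MgO wt% = 33.855 / 237.360 × 100 = 14.26%.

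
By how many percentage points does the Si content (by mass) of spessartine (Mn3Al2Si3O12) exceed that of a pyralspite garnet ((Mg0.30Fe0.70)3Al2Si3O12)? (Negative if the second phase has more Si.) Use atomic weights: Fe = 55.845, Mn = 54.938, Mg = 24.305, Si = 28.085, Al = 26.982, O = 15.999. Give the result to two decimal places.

First mineral: 84.255 g Si in 495.021 g formula = 17.02 wt% Si.
Second mineral: 84.255 g Si in 469.356 g formula = 17.95 wt% Si.
17.02% − 17.95% gives a difference of -0.93 percentage points.

-0.93 percentage points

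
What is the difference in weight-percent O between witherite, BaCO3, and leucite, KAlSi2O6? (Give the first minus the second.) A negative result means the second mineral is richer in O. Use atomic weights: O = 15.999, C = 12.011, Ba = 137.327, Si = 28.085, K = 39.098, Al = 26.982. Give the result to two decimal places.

M(BaCO3) = 197.335 g/mol, so wt% O = 47.997/197.335 × 100 = 24.32%.
M(KAlSi2O6) = 218.244 g/mol, so wt% O = 95.994/218.244 × 100 = 43.98%.
24.32 − 43.98 = -19.66 pp.

-19.66 percentage points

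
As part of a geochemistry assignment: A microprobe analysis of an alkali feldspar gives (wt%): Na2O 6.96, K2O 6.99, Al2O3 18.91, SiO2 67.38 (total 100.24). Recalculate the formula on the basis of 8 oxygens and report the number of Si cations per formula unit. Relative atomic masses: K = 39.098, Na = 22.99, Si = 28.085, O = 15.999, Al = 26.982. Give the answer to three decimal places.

3.005 Si apfu

6.96 wt% Na2O ÷ 61.979 g/mol = 0.11230 mol, giving 0.22460 Na and 0.11230 O.
6.99 wt% K2O ÷ 94.195 g/mol = 0.07421 mol, giving 0.14842 K and 0.07421 O.
18.91 wt% Al2O3 ÷ 101.961 g/mol = 0.18546 mol, giving 0.37092 Al and 0.55638 O.
67.38 wt% SiO2 ÷ 60.083 g/mol = 1.12145 mol, giving 1.12145 Si and 2.24290 O.
Oxygen sums to 2.98579; scaling by 8/2.98579 = 2.67936 puts the formula on 8 O.
Si: 1.12145 × 2.67936 = 3.005 atoms per formula unit.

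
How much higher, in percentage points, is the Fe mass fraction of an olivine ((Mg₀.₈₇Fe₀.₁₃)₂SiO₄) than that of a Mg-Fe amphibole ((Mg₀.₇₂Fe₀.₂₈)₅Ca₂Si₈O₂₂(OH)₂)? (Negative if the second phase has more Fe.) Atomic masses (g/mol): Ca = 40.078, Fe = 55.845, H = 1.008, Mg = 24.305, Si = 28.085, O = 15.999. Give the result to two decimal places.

0.62 percentage points

M((Mg₀.₈₇Fe₀.₁₃)₂SiO₄) = 148.891 g/mol, so wt% Fe = 14.520/148.891 × 100 = 9.75%.
M((Mg₀.₇₂Fe₀.₂₈)₅Ca₂Si₈O₂₂(OH)₂) = 856.509 g/mol, so wt% Fe = 78.183/856.509 × 100 = 9.13%.
9.75 − 9.13 = 0.62 pp.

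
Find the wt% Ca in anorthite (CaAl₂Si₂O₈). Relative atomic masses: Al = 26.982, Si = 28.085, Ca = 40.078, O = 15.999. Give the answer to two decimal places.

Molar mass of CaAl₂Si₂O₈: 1×40.078 + 2×26.982 + 2×28.085 + 8×15.999 = 278.204 g/mol.
Mass of Ca per formula unit: 1 × 40.078 = 40.078 g.
Weight fraction Ca = 40.078 / 278.204 = 0.1441.

14.41 wt%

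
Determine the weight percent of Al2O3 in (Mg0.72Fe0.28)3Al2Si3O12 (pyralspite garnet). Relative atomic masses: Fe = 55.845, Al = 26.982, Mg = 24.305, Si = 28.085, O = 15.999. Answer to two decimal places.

Molar mass of (Mg0.72Fe0.28)3Al2Si3O12 = 2.16*24.305 + 0.84*55.845 + 2*26.982 + 3*28.085 + 12*15.999 = 429.616 g/mol.
Each formula unit contains 2 Al, equivalent to 2/2 = 1.0000 mol Al2O3.
M(Al2O3) = 2×26.982 + 3×15.999 = 101.961 g/mol.
Mass of Al2O3 per formula unit = 1.0000 × 101.961 = 101.961 g.
Al2O3 wt% = 101.961 / 429.616 × 100 = 23.73%.

23.73 wt%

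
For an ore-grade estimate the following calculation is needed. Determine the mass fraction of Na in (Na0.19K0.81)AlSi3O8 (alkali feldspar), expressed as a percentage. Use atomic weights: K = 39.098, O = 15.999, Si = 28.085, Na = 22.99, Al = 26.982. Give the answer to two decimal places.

1.59 wt%

Formula mass = 0.19×22.99 + 0.81×39.098 + 1×26.982 + 3×28.085 + 8×15.999 = 275.266 g/mol, of which 4.368 g is Na.
So Na makes up 4.368/275.266 = 0.0159 of the mass, i.e. 1.59%.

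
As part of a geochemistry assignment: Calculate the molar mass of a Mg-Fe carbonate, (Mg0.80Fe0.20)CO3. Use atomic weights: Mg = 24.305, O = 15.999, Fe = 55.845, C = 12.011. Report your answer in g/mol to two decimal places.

90.62 g/mol

The formula mass is the sum 0.80·24.305 + 0.20·55.845 + 1·12.011 + 3·15.999.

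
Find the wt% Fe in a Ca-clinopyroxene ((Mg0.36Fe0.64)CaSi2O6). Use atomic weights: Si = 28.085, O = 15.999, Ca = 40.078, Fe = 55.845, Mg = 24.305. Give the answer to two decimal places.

15.10 wt%

M((Mg0.36Fe0.64)CaSi2O6) = 236.733 g/mol.
Fe contributes 0.64 × 55.845 = 35.741 g per mole.
35.741/236.733 = 0.1510 → 15.10%.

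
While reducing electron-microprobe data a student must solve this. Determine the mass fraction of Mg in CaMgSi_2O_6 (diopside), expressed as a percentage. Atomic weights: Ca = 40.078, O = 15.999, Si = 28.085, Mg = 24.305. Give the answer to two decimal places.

11.22 weight percent

Formula mass = 1·40.078 + 1·24.305 + 2·28.085 + 6·15.999 = 216.547 g/mol, of which 24.305 g is Mg.
So Mg makes up 24.305/216.547 = 0.1122 of the mass, i.e. 11.22%.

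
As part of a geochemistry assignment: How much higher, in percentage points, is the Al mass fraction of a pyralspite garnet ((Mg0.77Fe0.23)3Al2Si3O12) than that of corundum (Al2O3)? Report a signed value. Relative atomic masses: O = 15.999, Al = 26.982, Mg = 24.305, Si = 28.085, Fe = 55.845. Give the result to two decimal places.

-40.23 percentage points

First mineral: 53.964 g Al in 424.885 g formula = 12.70 wt% Al.
Second mineral: 53.964 g Al in 101.961 g formula = 52.93 wt% Al.
12.70% − 52.93% gives a difference of -40.23 percentage points.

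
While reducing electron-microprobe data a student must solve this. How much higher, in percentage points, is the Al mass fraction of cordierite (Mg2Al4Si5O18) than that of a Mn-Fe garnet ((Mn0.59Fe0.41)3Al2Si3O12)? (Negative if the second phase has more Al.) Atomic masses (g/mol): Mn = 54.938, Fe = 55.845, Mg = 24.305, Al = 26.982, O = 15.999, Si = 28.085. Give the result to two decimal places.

M(Mg2Al4Si5O18) = 584.945 g/mol, so wt% Al = 107.928/584.945 × 100 = 18.45%.
M((Mn0.59Fe0.41)3Al2Si3O12) = 496.137 g/mol, so wt% Al = 53.964/496.137 × 100 = 10.88%.
18.45 − 10.88 = 7.57 pp.

7.57 percentage points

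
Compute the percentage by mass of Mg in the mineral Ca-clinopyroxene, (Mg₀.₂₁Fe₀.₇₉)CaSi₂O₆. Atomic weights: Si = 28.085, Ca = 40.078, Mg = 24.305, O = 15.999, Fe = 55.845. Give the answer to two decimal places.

2.11 wt%

Formula mass = 0.21×24.305 + 0.79×55.845 + 1×40.078 + 2×28.085 + 6×15.999 = 241.464 g/mol, of which 5.104 g is Mg.
So Mg makes up 5.104/241.464 = 0.0211 of the mass, i.e. 2.11%.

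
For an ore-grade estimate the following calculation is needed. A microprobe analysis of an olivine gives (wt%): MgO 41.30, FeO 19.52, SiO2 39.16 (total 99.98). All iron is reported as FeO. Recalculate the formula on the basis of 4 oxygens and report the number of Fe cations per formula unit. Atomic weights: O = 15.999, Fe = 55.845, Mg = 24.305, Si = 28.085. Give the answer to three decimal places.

0.418 Fe apfu

MgO: 41.30/40.304 = 1.02471 mol → 1.02471 mol Mg, 1.02471 mol O.
FeO: 19.52/71.844 = 0.27170 mol → 0.27170 mol Fe, 0.27170 mol O.
SiO2: 39.16/60.083 = 0.65177 mol → 0.65177 mol Si, 1.30354 mol O.
Total oxygen = 2.59995 mol. Normalization factor = 4/2.59995 = 1.53849.
Fe per 4 O = 0.27170 × 1.53849 = 0.418.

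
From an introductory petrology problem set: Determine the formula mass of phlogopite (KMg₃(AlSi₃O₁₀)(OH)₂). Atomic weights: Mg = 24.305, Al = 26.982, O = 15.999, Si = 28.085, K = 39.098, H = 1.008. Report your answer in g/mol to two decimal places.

417.25 g/mol

The formula mass is the sum 1(39.098) + 3(24.305) + 1(26.982) + 3(28.085) + 12(15.999) + 2(1.008).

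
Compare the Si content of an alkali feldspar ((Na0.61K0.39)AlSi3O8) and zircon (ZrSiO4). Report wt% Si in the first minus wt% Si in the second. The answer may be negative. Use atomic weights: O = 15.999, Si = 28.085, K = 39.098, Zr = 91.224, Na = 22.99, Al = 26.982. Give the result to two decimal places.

16.06 percentage points

M((Na0.61K0.39)AlSi3O8) = 268.501 g/mol, so wt% Si = 84.255/268.501 × 100 = 31.38%.
M(ZrSiO4) = 183.305 g/mol, so wt% Si = 28.085/183.305 × 100 = 15.32%.
31.38 − 15.32 = 16.06 pp.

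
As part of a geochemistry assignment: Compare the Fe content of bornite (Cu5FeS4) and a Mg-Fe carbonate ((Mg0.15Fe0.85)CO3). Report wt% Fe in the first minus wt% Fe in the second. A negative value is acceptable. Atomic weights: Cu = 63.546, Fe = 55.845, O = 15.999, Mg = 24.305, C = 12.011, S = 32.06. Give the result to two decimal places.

-31.59 percentage points

First mineral: 55.845 g Fe in 501.815 g formula = 11.13 wt% Fe.
Second mineral: 47.468 g Fe in 111.122 g formula = 42.72 wt% Fe.
11.13% − 42.72% gives a difference of -31.59 percentage points.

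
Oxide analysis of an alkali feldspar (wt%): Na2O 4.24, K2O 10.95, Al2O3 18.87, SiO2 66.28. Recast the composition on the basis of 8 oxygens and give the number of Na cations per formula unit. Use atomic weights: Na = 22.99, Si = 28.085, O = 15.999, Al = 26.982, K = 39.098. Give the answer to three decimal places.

4.24 wt% Na2O ÷ 61.979 g/mol = 0.06841 mol, giving 0.13682 Na and 0.06841 O.
10.95 wt% K2O ÷ 94.195 g/mol = 0.11625 mol, giving 0.23250 K and 0.11625 O.
18.87 wt% Al2O3 ÷ 101.961 g/mol = 0.18507 mol, giving 0.37014 Al and 0.55521 O.
66.28 wt% SiO2 ÷ 60.083 g/mol = 1.10314 mol, giving 1.10314 Si and 2.20628 O.
Oxygen sums to 2.94615; scaling by 8/2.94615 = 2.71541 puts the formula on 8 O.
Na: 0.13682 × 2.71541 = 0.372 atoms per formula unit.

0.372 Na apfu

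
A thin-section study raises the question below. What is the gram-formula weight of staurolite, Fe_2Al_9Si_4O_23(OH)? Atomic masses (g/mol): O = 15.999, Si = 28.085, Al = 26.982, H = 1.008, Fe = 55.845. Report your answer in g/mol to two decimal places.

M = 2·55.845 + 9·26.982 + 4·28.085 + 24·15.999 + 1·1.008

851.85 g/mol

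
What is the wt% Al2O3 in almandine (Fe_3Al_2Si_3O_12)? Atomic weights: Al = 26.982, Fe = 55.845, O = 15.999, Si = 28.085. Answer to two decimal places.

Molar mass of Fe_3Al_2Si_3O_12 = 3·55.845 + 2·26.982 + 3·28.085 + 12·15.999 = 497.742 g/mol.
Each formula unit contains 2 Al, equivalent to 2/2 = 1.0000 mol Al2O3.
M(Al2O3) = 2×26.982 + 3×15.999 = 101.961 g/mol.
Mass of Al2O3 per formula unit = 1.0000 × 101.961 = 101.961 g.
Al2O3 wt% = 101.961 / 497.742 × 100 = 20.48%.

20.48 wt%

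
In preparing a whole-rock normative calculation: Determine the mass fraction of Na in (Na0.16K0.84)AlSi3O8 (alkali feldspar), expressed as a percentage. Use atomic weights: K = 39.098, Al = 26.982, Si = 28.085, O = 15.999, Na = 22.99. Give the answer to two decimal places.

Formula mass = 0.16·22.99 + 0.84·39.098 + 1·26.982 + 3·28.085 + 8·15.999 = 275.750 g/mol, of which 3.678 g is Na.
So Na makes up 3.678/275.750 = 0.0133 of the mass, i.e. 1.33%.

1.33 wt%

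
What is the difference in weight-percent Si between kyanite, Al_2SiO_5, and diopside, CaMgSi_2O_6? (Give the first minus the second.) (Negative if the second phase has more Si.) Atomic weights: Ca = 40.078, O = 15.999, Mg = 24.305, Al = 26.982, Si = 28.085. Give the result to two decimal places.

-8.61 percentage points

First mineral: 28.085 g Si in 162.044 g formula = 17.33 wt% Si.
Second mineral: 56.170 g Si in 216.547 g formula = 25.94 wt% Si.
17.33% − 25.94% gives a difference of -8.61 percentage points.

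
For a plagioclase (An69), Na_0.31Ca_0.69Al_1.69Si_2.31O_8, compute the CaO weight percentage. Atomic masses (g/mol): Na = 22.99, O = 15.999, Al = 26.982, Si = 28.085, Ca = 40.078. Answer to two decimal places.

Formula mass = 273.249 g/mol.
0.69 Ca → 0.6900 mol CaO per formula unit; M(CaO) = 56.077, so CaO mass = 38.693 g.
38.693/273.249 × 100 = 14.16 wt%.

14.16 wt%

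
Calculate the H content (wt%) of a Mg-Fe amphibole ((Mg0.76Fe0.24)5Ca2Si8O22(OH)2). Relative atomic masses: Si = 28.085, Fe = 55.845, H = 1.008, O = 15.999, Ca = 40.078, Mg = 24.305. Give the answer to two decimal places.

M((Mg0.76Fe0.24)5Ca2Si8O22(OH)2) = 850.201 g/mol.
H contributes 2 × 1.008 = 2.016 g per mole.
2.016/850.201 = 0.0024 → 0.24%.

0.24 wt%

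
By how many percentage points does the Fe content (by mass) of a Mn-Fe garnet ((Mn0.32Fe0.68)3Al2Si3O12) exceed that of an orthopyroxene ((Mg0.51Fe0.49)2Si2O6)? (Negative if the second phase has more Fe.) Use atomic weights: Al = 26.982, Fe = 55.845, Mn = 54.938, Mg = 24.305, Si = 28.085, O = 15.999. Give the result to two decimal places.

Fe in (Mn0.32Fe0.68)3Al2Si3O12: molar mass 496.871 g/mol; 2.04×55.845 = 113.924 g → 22.93 wt%.
Fe in (Mg0.51Fe0.49)2Si2O6: molar mass 231.683 g/mol; 0.98×55.845 = 54.728 g → 23.62 wt%.
Difference = 22.93 − 23.62 = -0.69 percentage points.

-0.69 percentage points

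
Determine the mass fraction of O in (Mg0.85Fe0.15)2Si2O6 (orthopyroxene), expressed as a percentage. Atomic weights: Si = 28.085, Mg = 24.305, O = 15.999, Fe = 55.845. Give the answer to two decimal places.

Molar mass of (Mg0.85Fe0.15)2Si2O6: 1.70·24.305 + 0.30·55.845 + 2·28.085 + 6·15.999 = 210.236 g/mol.
Mass of O per formula unit: 6 × 15.999 = 95.994 g.
Weight fraction O = 95.994 / 210.236 = 0.4566.

45.66 mass %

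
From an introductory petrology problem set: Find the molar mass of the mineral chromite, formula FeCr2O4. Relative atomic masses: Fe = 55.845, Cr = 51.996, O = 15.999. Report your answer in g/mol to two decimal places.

223.83 g/mol

The formula mass is the sum 1×55.845 + 2×51.996 + 4×15.999.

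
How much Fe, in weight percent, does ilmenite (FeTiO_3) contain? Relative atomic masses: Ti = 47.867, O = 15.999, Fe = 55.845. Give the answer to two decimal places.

36.81 weight percent

Molar mass of FeTiO_3: 1×55.845 + 1×47.867 + 3×15.999 = 151.709 g/mol.
Mass of Fe per formula unit: 1 × 55.845 = 55.845 g.
Weight fraction Fe = 55.845 / 151.709 = 0.3681.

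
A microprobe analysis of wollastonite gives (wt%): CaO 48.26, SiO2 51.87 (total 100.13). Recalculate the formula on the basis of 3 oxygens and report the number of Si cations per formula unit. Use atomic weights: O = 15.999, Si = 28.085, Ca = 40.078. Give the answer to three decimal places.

1.001 Si apfu

CaO: 48.26/56.077 = 0.86060 mol → 0.86060 mol Ca, 0.86060 mol O.
SiO2: 51.87/60.083 = 0.86331 mol → 0.86331 mol Si, 1.72662 mol O.
Total oxygen = 2.58722 mol. Normalization factor = 3/2.58722 = 1.15955.
Si per 3 O = 0.86331 × 1.15955 = 1.001.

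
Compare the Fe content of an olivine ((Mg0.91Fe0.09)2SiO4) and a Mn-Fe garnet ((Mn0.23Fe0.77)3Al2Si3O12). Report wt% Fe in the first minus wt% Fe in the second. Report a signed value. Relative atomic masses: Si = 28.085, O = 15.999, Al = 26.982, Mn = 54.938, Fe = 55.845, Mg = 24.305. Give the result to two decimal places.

M((Mg0.91Fe0.09)2SiO4) = 146.368 g/mol, so wt% Fe = 10.052/146.368 × 100 = 6.87%.
M((Mn0.23Fe0.77)3Al2Si3O12) = 497.116 g/mol, so wt% Fe = 129.002/497.116 × 100 = 25.95%.
6.87 − 25.95 = -19.08 pp.

-19.08 percentage points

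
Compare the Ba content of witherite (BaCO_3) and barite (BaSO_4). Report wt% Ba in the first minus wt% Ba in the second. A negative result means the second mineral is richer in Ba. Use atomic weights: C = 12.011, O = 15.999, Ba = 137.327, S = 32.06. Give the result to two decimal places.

Ba in BaCO_3: molar mass 197.335 g/mol; 1×137.327 = 137.327 g → 69.59 wt%.
Ba in BaSO_4: molar mass 233.383 g/mol; 1×137.327 = 137.327 g → 58.84 wt%.
Difference = 69.59 − 58.84 = 10.75 percentage points.

10.75 percentage points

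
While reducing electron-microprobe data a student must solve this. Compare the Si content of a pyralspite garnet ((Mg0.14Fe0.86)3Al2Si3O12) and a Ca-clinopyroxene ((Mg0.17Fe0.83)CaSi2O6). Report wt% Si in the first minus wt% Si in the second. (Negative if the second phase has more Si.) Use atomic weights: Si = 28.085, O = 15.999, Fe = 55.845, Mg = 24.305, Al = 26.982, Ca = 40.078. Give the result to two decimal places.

-5.75 percentage points

First mineral: 84.255 g Si in 484.495 g formula = 17.39 wt% Si.
Second mineral: 56.170 g Si in 242.725 g formula = 23.14 wt% Si.
17.39% − 23.14% gives a difference of -5.75 percentage points.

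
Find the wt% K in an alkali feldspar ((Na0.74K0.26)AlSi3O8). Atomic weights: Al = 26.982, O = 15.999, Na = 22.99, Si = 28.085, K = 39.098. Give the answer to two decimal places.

3.82 mass %

Formula mass = 0.74·22.99 + 0.26·39.098 + 1·26.982 + 3·28.085 + 8·15.999 = 266.407 g/mol, of which 10.165 g is K.
So K makes up 10.165/266.407 = 0.0382 of the mass, i.e. 3.82%.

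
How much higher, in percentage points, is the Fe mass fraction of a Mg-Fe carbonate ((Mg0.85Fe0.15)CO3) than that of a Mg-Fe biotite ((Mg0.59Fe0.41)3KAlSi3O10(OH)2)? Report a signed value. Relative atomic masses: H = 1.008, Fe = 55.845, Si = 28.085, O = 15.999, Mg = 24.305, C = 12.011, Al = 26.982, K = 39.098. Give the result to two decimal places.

First mineral: 8.377 g Fe in 89.044 g formula = 9.41 wt% Fe.
Second mineral: 68.689 g Fe in 456.048 g formula = 15.06 wt% Fe.
9.41% − 15.06% gives a difference of -5.65 percentage points.

-5.65 percentage points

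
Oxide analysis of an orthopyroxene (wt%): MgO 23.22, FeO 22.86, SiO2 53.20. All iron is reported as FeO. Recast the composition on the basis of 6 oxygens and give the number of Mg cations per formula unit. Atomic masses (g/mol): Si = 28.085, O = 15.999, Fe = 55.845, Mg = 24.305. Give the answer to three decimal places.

1.297 Mg apfu

MgO (M=40.304): mol = 0.57612; Mg = 0.57612, O = 0.57612.
FeO (M=71.844): mol = 0.31819; Fe = 0.31819, O = 0.31819.
SiO2 (M=60.083): mol = 0.88544; Si = 0.88544, O = 1.77088.
ΣO = 2.66519; factor = 6/ΣO = 2.25125.
Mg apfu = 0.57612 × 2.25125 = 1.297.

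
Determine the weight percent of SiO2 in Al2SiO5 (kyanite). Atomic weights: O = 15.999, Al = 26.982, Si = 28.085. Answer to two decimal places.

Molar mass of Al2SiO5 = 2*26.982 + 1*28.085 + 5*15.999 = 162.044 g/mol.
Each formula unit contains 1 Si, equivalent to 1/1 = 1.0000 mol SiO2.
M(SiO2) = 1×28.085 + 2×15.999 = 60.083 g/mol.
Mass of SiO2 per formula unit = 1.0000 × 60.083 = 60.083 g.
SiO2 wt% = 60.083 / 162.044 × 100 = 37.08%.

37.08 wt%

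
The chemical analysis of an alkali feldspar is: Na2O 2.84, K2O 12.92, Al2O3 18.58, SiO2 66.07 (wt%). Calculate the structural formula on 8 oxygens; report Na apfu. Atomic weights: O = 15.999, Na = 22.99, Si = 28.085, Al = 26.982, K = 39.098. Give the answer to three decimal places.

Na2O (M=61.979): mol = 0.04582; Na = 0.09164, O = 0.04582.
K2O (M=94.195): mol = 0.13716; K = 0.27432, O = 0.13716.
Al2O3 (M=101.961): mol = 0.18223; Al = 0.36446, O = 0.54669.
SiO2 (M=60.083): mol = 1.09965; Si = 1.09965, O = 2.19930.
ΣO = 2.92897; factor = 8/ΣO = 2.73134.
Na apfu = 0.09164 × 2.73134 = 0.250.

0.250 Na apfu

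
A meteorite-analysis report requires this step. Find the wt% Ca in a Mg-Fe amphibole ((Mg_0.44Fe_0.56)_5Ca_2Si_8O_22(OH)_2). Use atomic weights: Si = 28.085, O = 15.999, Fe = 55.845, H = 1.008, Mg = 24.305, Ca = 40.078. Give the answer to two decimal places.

8.90 weight percent

Formula mass = 2.20×24.305 + 2.80×55.845 + 2×40.078 + 8×28.085 + 24×15.999 + 2×1.008 = 900.665 g/mol, of which 80.156 g is Ca.
So Ca makes up 80.156/900.665 = 0.0890 of the mass, i.e. 8.90%.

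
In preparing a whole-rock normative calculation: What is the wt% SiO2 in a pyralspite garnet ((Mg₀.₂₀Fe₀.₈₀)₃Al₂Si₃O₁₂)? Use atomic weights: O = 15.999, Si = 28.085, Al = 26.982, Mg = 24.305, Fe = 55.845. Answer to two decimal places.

Formula mass = 478.818 g/mol.
3 Si → 3.0000 mol SiO2 per formula unit; M(SiO2) = 60.083, so SiO2 mass = 180.249 g.
180.249/478.818 × 100 = 37.64 wt%.

37.64 wt%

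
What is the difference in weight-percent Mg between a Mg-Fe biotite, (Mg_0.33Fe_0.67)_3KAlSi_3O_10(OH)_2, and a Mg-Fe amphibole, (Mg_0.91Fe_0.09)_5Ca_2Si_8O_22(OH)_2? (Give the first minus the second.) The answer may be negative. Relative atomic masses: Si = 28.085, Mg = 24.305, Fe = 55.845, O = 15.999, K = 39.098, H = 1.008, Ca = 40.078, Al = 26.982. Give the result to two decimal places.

-8.37 percentage points

Mg in (Mg_0.33Fe_0.67)_3KAlSi_3O_10(OH)_2: molar mass 480.649 g/mol; 0.99×24.305 = 24.062 g → 5.01 wt%.
Mg in (Mg_0.91Fe_0.09)_5Ca_2Si_8O_22(OH)_2: molar mass 826.546 g/mol; 4.55×24.305 = 110.588 g → 13.38 wt%.
Difference = 5.01 − 13.38 = -8.37 percentage points.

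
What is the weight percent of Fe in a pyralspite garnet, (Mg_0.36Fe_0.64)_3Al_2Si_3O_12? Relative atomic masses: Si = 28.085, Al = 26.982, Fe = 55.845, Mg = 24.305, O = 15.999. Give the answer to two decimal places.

M((Mg_0.36Fe_0.64)_3Al_2Si_3O_12) = 463.679 g/mol.
Fe contributes 1.92 × 55.845 = 107.222 g per mole.
107.222/463.679 = 0.2312 → 23.12%.

23.12 wt%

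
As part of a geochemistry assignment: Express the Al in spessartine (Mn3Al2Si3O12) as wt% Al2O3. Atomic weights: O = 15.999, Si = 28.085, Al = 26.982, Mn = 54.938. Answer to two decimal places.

Molar mass of Mn3Al2Si3O12 = 3·54.938 + 2·26.982 + 3·28.085 + 12·15.999 = 495.021 g/mol.
Each formula unit contains 2 Al, equivalent to 2/2 = 1.0000 mol Al2O3.
M(Al2O3) = 2×26.982 + 3×15.999 = 101.961 g/mol.
Mass of Al2O3 per formula unit = 1.0000 × 101.961 = 101.961 g.
Al2O3 wt% = 101.961 / 495.021 × 100 = 20.60%.

20.60 wt%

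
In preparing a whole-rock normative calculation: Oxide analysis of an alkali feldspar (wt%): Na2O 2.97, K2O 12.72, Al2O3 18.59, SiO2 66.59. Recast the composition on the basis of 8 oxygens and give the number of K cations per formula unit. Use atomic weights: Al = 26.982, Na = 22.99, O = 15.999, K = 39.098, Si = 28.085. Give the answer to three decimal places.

Na2O (M=61.979): mol = 0.04792; Na = 0.09584, O = 0.04792.
K2O (M=94.195): mol = 0.13504; K = 0.27008, O = 0.13504.
Al2O3 (M=101.961): mol = 0.18232; Al = 0.36464, O = 0.54696.
SiO2 (M=60.083): mol = 1.10830; Si = 1.10830, O = 2.21660.
ΣO = 2.94652; factor = 8/ΣO = 2.71507.
K apfu = 0.27008 × 2.71507 = 0.733.

0.733 K apfu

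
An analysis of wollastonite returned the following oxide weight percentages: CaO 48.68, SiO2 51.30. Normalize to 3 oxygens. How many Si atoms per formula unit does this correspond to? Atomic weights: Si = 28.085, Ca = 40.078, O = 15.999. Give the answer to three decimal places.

0.994 Si apfu

48.68 wt% CaO ÷ 56.077 g/mol = 0.86809 mol, giving 0.86809 Ca and 0.86809 O.
51.30 wt% SiO2 ÷ 60.083 g/mol = 0.85382 mol, giving 0.85382 Si and 1.70764 O.
Oxygen sums to 2.57573; scaling by 3/2.57573 = 1.16472 puts the formula on 3 O.
Si: 0.85382 × 1.16472 = 0.994 atoms per formula unit.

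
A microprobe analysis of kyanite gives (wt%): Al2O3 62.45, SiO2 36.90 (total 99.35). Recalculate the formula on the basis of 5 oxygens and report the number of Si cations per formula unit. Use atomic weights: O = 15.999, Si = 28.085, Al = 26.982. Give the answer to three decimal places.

Al2O3 (M=101.961): mol = 0.61249; Al = 1.22498, O = 1.83747.
SiO2 (M=60.083): mol = 0.61415; Si = 0.61415, O = 1.22830.
ΣO = 3.06577; factor = 5/ΣO = 1.63091.
Si apfu = 0.61415 × 1.63091 = 1.002.

1.002 Si apfu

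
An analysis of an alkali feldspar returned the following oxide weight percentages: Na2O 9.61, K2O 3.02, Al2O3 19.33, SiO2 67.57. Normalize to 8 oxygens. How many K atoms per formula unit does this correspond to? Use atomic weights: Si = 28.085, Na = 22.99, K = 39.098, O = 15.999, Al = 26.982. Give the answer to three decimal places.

0.171 K apfu

9.61 wt% Na2O ÷ 61.979 g/mol = 0.15505 mol, giving 0.31010 Na and 0.15505 O.
3.02 wt% K2O ÷ 94.195 g/mol = 0.03206 mol, giving 0.06412 K and 0.03206 O.
19.33 wt% Al2O3 ÷ 101.961 g/mol = 0.18958 mol, giving 0.37916 Al and 0.56874 O.
67.57 wt% SiO2 ÷ 60.083 g/mol = 1.12461 mol, giving 1.12461 Si and 2.24922 O.
Oxygen sums to 3.00507; scaling by 8/3.00507 = 2.66217 puts the formula on 8 O.
K: 0.06412 × 2.66217 = 0.171 atoms per formula unit.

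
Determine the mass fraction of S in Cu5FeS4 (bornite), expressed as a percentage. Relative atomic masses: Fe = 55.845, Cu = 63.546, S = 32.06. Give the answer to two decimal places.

25.56 weight percent

Formula mass = 5·63.546 + 1·55.845 + 4·32.06 = 501.815 g/mol, of which 128.240 g is S.
So S makes up 128.240/501.815 = 0.2556 of the mass, i.e. 25.56%.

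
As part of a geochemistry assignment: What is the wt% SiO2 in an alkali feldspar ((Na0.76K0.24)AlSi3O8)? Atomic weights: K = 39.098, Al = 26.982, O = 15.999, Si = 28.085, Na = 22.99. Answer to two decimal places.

67.74 wt%

M((Na0.76K0.24)AlSi3O8) = 266.085 g/mol; M(SiO2) = 60.083 g/mol.
Moles SiO2 per formula unit = 3 Si ÷ 1 = 3.0000.
SiO2 fraction = (3.0000 × 60.083) / 266.085 = 180.249/266.085 = 0.6774.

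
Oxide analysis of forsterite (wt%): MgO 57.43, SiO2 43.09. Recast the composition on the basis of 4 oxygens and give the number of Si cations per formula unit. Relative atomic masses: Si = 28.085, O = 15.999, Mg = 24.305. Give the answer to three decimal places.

1.003 Si apfu

MgO (M=40.304): mol = 1.42492; Mg = 1.42492, O = 1.42492.
SiO2 (M=60.083): mol = 0.71717; Si = 0.71717, O = 1.43434.
ΣO = 2.85926; factor = 4/ΣO = 1.39896.
Si apfu = 0.71717 × 1.39896 = 1.003.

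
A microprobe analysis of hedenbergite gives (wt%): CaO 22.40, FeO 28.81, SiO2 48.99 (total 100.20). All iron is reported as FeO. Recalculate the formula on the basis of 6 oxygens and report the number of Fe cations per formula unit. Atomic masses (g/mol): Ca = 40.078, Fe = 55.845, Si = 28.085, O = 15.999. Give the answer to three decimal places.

CaO: 22.40/56.077 = 0.39945 mol → 0.39945 mol Ca, 0.39945 mol O.
FeO: 28.81/71.844 = 0.40101 mol → 0.40101 mol Fe, 0.40101 mol O.
SiO2: 48.99/60.083 = 0.81537 mol → 0.81537 mol Si, 1.63074 mol O.
Total oxygen = 2.43120 mol. Normalization factor = 6/2.43120 = 2.46792.
Fe per 6 O = 0.40101 × 2.46792 = 0.990.

0.990 Fe apfu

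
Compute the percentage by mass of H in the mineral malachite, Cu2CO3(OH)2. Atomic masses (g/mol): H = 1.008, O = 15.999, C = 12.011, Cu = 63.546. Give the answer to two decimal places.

0.91 wt%

Molar mass of Cu2CO3(OH)2: 2·63.546 + 1·12.011 + 5·15.999 + 2·1.008 = 221.114 g/mol.
Mass of H per formula unit: 2 × 1.008 = 2.016 g.
Weight fraction H = 2.016 / 221.114 = 0.0091.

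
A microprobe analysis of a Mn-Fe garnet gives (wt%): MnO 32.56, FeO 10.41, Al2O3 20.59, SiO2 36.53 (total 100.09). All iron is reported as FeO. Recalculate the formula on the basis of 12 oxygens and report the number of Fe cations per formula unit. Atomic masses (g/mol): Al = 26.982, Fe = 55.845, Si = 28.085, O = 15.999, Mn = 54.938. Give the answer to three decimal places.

MnO: 32.56/70.937 = 0.45900 mol → 0.45900 mol Mn, 0.45900 mol O.
FeO: 10.41/71.844 = 0.14490 mol → 0.14490 mol Fe, 0.14490 mol O.
Al2O3: 20.59/101.961 = 0.20194 mol → 0.40388 mol Al, 0.60582 mol O.
SiO2: 36.53/60.083 = 0.60799 mol → 0.60799 mol Si, 1.21598 mol O.
Total oxygen = 2.42570 mol. Normalization factor = 12/2.42570 = 4.94703.
Fe per 12 O = 0.14490 × 4.94703 = 0.717.

0.717 Fe apfu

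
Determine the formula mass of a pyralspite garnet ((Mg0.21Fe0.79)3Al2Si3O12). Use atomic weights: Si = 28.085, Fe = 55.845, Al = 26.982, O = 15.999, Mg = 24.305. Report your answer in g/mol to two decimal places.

M = 0.63(24.305) + 2.37(55.845) + 2(26.982) + 3(28.085) + 12(15.999)

477.87 g/mol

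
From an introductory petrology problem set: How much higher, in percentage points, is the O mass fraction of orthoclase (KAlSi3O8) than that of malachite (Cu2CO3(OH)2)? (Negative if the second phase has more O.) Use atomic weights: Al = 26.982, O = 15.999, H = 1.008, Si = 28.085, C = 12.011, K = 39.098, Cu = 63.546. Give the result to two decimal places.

O in KAlSi3O8: molar mass 278.327 g/mol; 8×15.999 = 127.992 g → 45.99 wt%.
O in Cu2CO3(OH)2: molar mass 221.114 g/mol; 5×15.999 = 79.995 g → 36.18 wt%.
Difference = 45.99 − 36.18 = 9.81 percentage points.

9.81 percentage points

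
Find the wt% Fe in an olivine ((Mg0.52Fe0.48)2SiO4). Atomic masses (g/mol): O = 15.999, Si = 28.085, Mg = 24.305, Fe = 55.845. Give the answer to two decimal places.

Molar mass of (Mg0.52Fe0.48)2SiO4: 1.04×24.305 + 0.96×55.845 + 1×28.085 + 4×15.999 = 170.969 g/mol.
Mass of Fe per formula unit: 0.96 × 55.845 = 53.611 g.
Weight fraction Fe = 53.611 / 170.969 = 0.3136.

31.36 wt%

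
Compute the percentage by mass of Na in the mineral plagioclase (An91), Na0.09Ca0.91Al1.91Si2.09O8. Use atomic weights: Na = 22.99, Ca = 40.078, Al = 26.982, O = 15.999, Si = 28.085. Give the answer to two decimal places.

M(Na0.09Ca0.91Al1.91Si2.09O8) = 276.765 g/mol.
Na contributes 0.09 × 22.99 = 2.069 g per mole.
2.069/276.765 = 0.0075 → 0.75%.

0.75 wt%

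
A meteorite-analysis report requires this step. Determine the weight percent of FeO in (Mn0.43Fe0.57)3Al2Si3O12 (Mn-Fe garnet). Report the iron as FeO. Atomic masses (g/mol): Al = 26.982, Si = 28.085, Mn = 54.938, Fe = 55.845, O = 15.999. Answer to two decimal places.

24.74 wt%

M((Mn0.43Fe0.57)3Al2Si3O12) = 496.572 g/mol; M(FeO) = 71.844 g/mol.
Moles FeO per formula unit = 1.71 Fe ÷ 1 = 1.7100.
FeO fraction = (1.7100 × 71.844) / 496.572 = 122.853/496.572 = 0.2474.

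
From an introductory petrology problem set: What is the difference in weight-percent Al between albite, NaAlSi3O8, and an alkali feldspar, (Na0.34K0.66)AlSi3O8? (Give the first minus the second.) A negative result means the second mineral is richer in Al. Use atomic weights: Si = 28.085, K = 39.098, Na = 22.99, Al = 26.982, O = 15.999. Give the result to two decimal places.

Al in NaAlSi3O8: molar mass 262.219 g/mol; 1×26.982 = 26.982 g → 10.29 wt%.
Al in (Na0.34K0.66)AlSi3O8: molar mass 272.850 g/mol; 1×26.982 = 26.982 g → 9.89 wt%.
Difference = 10.29 − 9.89 = 0.40 percentage points.

0.40 percentage points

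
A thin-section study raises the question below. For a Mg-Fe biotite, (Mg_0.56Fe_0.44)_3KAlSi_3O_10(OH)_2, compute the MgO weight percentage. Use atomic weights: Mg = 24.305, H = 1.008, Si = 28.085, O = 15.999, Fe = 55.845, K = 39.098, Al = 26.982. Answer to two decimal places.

14.76 wt%

M((Mg_0.56Fe_0.44)_3KAlSi_3O_10(OH)_2) = 458.887 g/mol; M(MgO) = 40.304 g/mol.
Moles MgO per formula unit = 1.68 Mg ÷ 1 = 1.6800.
MgO fraction = (1.6800 × 40.304) / 458.887 = 67.711/458.887 = 0.1476.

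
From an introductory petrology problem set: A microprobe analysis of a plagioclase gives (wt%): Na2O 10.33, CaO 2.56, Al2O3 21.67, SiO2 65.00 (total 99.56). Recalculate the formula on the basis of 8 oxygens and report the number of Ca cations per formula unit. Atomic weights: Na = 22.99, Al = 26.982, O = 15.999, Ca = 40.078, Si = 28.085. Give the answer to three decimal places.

Na2O: 10.33/61.979 = 0.16667 mol → 0.33334 mol Na, 0.16667 mol O.
CaO: 2.56/56.077 = 0.04565 mol → 0.04565 mol Ca, 0.04565 mol O.
Al2O3: 21.67/101.961 = 0.21253 mol → 0.42506 mol Al, 0.63759 mol O.
SiO2: 65.00/60.083 = 1.08184 mol → 1.08184 mol Si, 2.16368 mol O.
Total oxygen = 3.01359 mol. Normalization factor = 8/3.01359 = 2.65464.
Ca per 8 O = 0.04565 × 2.65464 = 0.121.

0.121 Ca apfu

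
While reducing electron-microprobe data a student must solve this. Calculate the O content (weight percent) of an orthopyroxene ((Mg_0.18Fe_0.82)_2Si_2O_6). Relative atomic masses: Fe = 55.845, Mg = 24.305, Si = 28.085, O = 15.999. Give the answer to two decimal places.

M((Mg_0.18Fe_0.82)_2Si_2O_6) = 252.500 g/mol.
O contributes 6 × 15.999 = 95.994 g per mole.
95.994/252.500 = 0.3802 → 38.02%.

38.02 weight percent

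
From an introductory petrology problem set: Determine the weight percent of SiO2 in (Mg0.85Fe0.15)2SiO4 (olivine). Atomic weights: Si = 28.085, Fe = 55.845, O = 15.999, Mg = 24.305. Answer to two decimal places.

40.01 wt%

Molar mass of (Mg0.85Fe0.15)2SiO4 = 1.70·24.305 + 0.30·55.845 + 1·28.085 + 4·15.999 = 150.153 g/mol.
Each formula unit contains 1 Si, equivalent to 1/1 = 1.0000 mol SiO2.
M(SiO2) = 1×28.085 + 2×15.999 = 60.083 g/mol.
Mass of SiO2 per formula unit = 1.0000 × 60.083 = 60.083 g.
SiO2 wt% = 60.083 / 150.153 × 100 = 40.01%.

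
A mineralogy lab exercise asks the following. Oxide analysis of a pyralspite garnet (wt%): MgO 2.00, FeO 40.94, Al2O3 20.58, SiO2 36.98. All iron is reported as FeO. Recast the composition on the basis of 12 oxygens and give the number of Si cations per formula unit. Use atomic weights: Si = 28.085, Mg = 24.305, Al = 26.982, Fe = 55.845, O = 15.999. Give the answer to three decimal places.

3.007 Si apfu

MgO: 2.00/40.304 = 0.04962 mol → 0.04962 mol Mg, 0.04962 mol O.
FeO: 40.94/71.844 = 0.56985 mol → 0.56985 mol Fe, 0.56985 mol O.
Al2O3: 20.58/101.961 = 0.20184 mol → 0.40368 mol Al, 0.60552 mol O.
SiO2: 36.98/60.083 = 0.61548 mol → 0.61548 mol Si, 1.23096 mol O.
Total oxygen = 2.45595 mol. Normalization factor = 12/2.45595 = 4.88609.
Si per 12 O = 0.61548 × 4.88609 = 3.007.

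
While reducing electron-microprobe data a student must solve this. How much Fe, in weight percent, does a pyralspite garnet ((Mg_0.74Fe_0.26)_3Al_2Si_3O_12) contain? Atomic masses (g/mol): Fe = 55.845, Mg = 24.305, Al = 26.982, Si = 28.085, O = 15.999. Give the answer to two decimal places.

Formula mass = 2.22·24.305 + 0.78·55.845 + 2·26.982 + 3·28.085 + 12·15.999 = 427.723 g/mol, of which 43.559 g is Fe.
So Fe makes up 43.559/427.723 = 0.1018 of the mass, i.e. 10.18%.

10.18 weight percent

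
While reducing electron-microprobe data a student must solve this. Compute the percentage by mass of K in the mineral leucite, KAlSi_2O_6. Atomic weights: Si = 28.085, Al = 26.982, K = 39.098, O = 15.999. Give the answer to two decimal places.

Molar mass of KAlSi_2O_6: 1·39.098 + 1·26.982 + 2·28.085 + 6·15.999 = 218.244 g/mol.
Mass of K per formula unit: 1 × 39.098 = 39.098 g.
Weight fraction K = 39.098 / 218.244 = 0.1791.

17.91 wt%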